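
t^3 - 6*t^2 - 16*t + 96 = (t - 6)*(t - 4)*(t + 4)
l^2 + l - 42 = (l - 6)*(l + 7)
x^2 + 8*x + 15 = (x + 3)*(x + 5)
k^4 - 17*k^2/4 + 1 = (k - 2)*(k - 1/2)*(k + 1/2)*(k + 2)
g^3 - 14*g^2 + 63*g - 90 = (g - 6)*(g - 5)*(g - 3)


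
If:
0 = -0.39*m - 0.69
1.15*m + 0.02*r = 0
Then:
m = -1.77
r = 101.73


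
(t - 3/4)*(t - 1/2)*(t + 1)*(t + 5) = t^4 + 19*t^3/4 - 17*t^2/8 - 4*t + 15/8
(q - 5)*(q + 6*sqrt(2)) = q^2 - 5*q + 6*sqrt(2)*q - 30*sqrt(2)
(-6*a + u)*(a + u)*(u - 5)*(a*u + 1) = -6*a^3*u^2 + 30*a^3*u - 5*a^2*u^3 + 25*a^2*u^2 - 6*a^2*u + 30*a^2 + a*u^4 - 5*a*u^3 - 5*a*u^2 + 25*a*u + u^3 - 5*u^2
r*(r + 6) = r^2 + 6*r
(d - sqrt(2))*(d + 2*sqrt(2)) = d^2 + sqrt(2)*d - 4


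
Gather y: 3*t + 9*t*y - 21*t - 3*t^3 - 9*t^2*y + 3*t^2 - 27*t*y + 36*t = -3*t^3 + 3*t^2 + 18*t + y*(-9*t^2 - 18*t)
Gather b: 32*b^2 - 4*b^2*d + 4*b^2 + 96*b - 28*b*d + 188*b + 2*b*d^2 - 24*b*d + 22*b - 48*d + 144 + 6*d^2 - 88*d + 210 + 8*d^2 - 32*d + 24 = b^2*(36 - 4*d) + b*(2*d^2 - 52*d + 306) + 14*d^2 - 168*d + 378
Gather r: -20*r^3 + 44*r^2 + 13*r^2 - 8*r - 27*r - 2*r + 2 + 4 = -20*r^3 + 57*r^2 - 37*r + 6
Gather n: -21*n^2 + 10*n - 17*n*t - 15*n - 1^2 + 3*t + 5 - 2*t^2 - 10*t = -21*n^2 + n*(-17*t - 5) - 2*t^2 - 7*t + 4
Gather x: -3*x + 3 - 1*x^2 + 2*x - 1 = -x^2 - x + 2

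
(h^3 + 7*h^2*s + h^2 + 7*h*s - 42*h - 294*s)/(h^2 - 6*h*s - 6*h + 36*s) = (-h^2 - 7*h*s - 7*h - 49*s)/(-h + 6*s)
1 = 1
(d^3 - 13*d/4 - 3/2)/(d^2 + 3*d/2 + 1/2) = (d^2 - d/2 - 3)/(d + 1)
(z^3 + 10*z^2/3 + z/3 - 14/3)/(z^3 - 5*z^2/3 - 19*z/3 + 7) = (z + 2)/(z - 3)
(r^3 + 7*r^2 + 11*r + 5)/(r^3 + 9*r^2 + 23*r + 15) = (r + 1)/(r + 3)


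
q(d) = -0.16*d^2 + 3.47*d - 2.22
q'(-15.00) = 8.27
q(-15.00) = -90.27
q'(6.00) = 1.55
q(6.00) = 12.84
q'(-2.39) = 4.23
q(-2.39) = -11.43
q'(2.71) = 2.60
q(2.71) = 6.01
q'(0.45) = 3.33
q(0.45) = -0.69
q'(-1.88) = 4.07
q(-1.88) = -9.31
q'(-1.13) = 3.83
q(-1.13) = -6.35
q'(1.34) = 3.04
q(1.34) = 2.14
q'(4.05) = 2.17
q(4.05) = 9.21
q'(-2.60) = 4.30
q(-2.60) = -12.32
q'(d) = 3.47 - 0.32*d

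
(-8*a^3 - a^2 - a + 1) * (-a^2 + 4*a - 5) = 8*a^5 - 31*a^4 + 37*a^3 + 9*a - 5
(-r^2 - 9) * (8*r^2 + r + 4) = -8*r^4 - r^3 - 76*r^2 - 9*r - 36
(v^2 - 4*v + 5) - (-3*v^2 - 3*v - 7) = 4*v^2 - v + 12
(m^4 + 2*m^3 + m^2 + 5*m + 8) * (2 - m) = -m^5 + 3*m^3 - 3*m^2 + 2*m + 16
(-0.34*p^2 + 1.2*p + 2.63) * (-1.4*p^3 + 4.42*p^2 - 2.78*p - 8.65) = 0.476*p^5 - 3.1828*p^4 + 2.5672*p^3 + 11.2296*p^2 - 17.6914*p - 22.7495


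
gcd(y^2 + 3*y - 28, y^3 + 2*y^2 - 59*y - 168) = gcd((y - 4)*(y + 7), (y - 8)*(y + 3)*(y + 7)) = y + 7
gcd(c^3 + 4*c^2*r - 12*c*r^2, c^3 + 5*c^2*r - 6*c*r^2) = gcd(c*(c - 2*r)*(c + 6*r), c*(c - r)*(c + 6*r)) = c^2 + 6*c*r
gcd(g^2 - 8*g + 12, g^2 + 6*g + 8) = 1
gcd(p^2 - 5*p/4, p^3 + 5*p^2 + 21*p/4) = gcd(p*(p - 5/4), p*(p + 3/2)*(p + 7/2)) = p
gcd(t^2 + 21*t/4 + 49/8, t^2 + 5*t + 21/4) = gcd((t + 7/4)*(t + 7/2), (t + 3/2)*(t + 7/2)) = t + 7/2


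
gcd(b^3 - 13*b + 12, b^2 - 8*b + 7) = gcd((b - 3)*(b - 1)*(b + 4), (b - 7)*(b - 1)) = b - 1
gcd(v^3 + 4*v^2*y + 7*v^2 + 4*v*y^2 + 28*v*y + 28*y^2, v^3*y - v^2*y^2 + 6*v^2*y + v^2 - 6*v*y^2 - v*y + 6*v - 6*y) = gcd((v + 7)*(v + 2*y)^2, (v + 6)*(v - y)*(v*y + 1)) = 1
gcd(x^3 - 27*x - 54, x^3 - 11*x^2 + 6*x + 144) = x^2 - 3*x - 18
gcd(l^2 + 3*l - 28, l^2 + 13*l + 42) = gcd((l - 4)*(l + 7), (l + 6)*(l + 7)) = l + 7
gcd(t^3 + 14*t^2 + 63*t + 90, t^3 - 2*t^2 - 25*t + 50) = t + 5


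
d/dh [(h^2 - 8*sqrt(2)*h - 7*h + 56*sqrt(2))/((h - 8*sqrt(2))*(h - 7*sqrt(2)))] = 7*(-sqrt(2)*h^2 + h^2 - 16*sqrt(2)*h + 32*h - 128*sqrt(2) + 128)/(h^4 - 30*sqrt(2)*h^3 + 674*h^2 - 3360*sqrt(2)*h + 12544)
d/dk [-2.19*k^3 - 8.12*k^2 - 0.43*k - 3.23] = -6.57*k^2 - 16.24*k - 0.43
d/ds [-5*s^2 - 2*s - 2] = -10*s - 2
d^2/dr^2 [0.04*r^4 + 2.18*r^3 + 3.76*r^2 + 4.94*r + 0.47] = 0.48*r^2 + 13.08*r + 7.52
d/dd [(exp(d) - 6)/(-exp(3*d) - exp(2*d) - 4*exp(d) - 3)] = ((exp(d) - 6)*(3*exp(2*d) + 2*exp(d) + 4) - exp(3*d) - exp(2*d) - 4*exp(d) - 3)*exp(d)/(exp(3*d) + exp(2*d) + 4*exp(d) + 3)^2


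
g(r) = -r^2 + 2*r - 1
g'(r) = 2 - 2*r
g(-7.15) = -66.42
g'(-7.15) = 16.30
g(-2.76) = -14.14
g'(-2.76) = 7.52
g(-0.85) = -3.42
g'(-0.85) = 3.70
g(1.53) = -0.28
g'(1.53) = -1.06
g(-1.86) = -8.18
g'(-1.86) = 5.72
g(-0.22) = -1.49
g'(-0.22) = 2.44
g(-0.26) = -1.59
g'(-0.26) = 2.52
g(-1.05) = -4.20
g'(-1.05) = 4.10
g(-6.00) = -49.00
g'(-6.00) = 14.00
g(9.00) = -64.00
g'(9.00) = -16.00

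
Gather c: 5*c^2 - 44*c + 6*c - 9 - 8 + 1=5*c^2 - 38*c - 16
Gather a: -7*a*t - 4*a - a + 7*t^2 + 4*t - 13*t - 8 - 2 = a*(-7*t - 5) + 7*t^2 - 9*t - 10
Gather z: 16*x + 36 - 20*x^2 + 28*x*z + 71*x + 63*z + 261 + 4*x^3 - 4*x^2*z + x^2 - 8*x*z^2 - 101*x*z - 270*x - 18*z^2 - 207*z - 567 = 4*x^3 - 19*x^2 - 183*x + z^2*(-8*x - 18) + z*(-4*x^2 - 73*x - 144) - 270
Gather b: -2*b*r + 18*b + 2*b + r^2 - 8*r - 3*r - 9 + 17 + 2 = b*(20 - 2*r) + r^2 - 11*r + 10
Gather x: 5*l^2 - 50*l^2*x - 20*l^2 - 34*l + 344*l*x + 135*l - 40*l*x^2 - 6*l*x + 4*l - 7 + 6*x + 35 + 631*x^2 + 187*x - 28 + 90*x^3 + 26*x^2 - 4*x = -15*l^2 + 105*l + 90*x^3 + x^2*(657 - 40*l) + x*(-50*l^2 + 338*l + 189)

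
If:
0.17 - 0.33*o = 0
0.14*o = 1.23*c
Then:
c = 0.06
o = 0.52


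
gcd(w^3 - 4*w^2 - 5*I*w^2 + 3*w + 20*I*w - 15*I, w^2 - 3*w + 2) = w - 1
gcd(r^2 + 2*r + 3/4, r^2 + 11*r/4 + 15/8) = r + 3/2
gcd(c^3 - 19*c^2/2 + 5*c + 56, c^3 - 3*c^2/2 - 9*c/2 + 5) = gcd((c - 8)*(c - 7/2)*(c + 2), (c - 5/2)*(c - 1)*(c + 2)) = c + 2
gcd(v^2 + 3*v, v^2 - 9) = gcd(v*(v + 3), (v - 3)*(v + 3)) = v + 3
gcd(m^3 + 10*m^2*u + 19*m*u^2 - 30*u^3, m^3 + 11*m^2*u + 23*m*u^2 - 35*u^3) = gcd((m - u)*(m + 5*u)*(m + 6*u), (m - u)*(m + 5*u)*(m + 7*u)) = -m^2 - 4*m*u + 5*u^2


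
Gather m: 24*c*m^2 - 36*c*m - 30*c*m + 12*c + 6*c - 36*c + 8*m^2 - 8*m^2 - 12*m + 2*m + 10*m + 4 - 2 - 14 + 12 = 24*c*m^2 - 66*c*m - 18*c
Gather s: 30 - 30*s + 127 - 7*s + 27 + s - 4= 180 - 36*s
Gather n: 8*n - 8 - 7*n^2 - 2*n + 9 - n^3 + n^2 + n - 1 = -n^3 - 6*n^2 + 7*n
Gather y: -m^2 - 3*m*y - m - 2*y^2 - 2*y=-m^2 - m - 2*y^2 + y*(-3*m - 2)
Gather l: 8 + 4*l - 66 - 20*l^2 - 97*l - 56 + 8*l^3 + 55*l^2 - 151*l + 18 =8*l^3 + 35*l^2 - 244*l - 96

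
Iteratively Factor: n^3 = (n)*(n^2) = n^2*(n)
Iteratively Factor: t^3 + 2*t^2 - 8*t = (t - 2)*(t^2 + 4*t) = t*(t - 2)*(t + 4)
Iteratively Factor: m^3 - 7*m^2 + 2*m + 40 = (m - 4)*(m^2 - 3*m - 10) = (m - 5)*(m - 4)*(m + 2)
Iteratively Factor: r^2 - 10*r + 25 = (r - 5)*(r - 5)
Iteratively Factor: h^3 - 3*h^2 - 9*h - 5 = (h + 1)*(h^2 - 4*h - 5) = (h - 5)*(h + 1)*(h + 1)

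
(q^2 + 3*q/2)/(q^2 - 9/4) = 2*q/(2*q - 3)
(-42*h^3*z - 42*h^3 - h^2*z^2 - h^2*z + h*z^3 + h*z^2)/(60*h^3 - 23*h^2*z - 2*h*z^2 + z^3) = h*(-42*h^2*z - 42*h^2 - h*z^2 - h*z + z^3 + z^2)/(60*h^3 - 23*h^2*z - 2*h*z^2 + z^3)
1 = 1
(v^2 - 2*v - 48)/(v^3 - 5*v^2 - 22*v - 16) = (v + 6)/(v^2 + 3*v + 2)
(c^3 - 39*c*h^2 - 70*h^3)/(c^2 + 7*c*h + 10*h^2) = c - 7*h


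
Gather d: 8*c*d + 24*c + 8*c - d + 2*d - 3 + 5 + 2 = 32*c + d*(8*c + 1) + 4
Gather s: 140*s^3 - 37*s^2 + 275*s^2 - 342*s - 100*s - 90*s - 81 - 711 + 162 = 140*s^3 + 238*s^2 - 532*s - 630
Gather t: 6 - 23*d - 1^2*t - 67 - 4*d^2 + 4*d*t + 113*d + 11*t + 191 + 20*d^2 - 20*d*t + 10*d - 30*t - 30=16*d^2 + 100*d + t*(-16*d - 20) + 100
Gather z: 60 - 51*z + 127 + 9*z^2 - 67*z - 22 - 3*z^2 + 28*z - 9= 6*z^2 - 90*z + 156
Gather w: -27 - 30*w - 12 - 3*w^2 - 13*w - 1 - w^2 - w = -4*w^2 - 44*w - 40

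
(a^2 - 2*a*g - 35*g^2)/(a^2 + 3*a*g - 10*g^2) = (a - 7*g)/(a - 2*g)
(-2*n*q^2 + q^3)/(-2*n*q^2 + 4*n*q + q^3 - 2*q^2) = q/(q - 2)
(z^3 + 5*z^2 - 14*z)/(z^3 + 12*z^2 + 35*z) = (z - 2)/(z + 5)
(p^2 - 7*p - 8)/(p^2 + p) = (p - 8)/p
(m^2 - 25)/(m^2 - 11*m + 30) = (m + 5)/(m - 6)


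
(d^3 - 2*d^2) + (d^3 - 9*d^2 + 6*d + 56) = 2*d^3 - 11*d^2 + 6*d + 56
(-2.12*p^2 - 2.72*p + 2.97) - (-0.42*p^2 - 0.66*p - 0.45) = -1.7*p^2 - 2.06*p + 3.42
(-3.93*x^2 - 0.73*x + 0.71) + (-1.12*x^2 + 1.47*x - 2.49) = -5.05*x^2 + 0.74*x - 1.78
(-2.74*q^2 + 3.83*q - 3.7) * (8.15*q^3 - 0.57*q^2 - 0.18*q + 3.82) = -22.331*q^5 + 32.7763*q^4 - 31.8449*q^3 - 9.0472*q^2 + 15.2966*q - 14.134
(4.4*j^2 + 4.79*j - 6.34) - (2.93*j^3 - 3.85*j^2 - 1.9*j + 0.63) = -2.93*j^3 + 8.25*j^2 + 6.69*j - 6.97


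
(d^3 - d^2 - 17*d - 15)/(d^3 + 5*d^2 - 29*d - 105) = (d + 1)/(d + 7)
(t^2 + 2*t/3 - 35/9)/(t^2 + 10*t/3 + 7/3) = (t - 5/3)/(t + 1)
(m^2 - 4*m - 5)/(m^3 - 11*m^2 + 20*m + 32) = (m - 5)/(m^2 - 12*m + 32)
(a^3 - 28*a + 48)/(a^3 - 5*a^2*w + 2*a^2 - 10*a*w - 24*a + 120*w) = (2 - a)/(-a + 5*w)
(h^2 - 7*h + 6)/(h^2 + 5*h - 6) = (h - 6)/(h + 6)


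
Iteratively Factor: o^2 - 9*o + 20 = (o - 4)*(o - 5)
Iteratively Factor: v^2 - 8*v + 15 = (v - 3)*(v - 5)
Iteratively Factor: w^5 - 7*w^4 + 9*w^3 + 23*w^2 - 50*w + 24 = (w - 1)*(w^4 - 6*w^3 + 3*w^2 + 26*w - 24) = (w - 1)*(w + 2)*(w^3 - 8*w^2 + 19*w - 12) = (w - 3)*(w - 1)*(w + 2)*(w^2 - 5*w + 4) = (w - 3)*(w - 1)^2*(w + 2)*(w - 4)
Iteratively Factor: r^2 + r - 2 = (r - 1)*(r + 2)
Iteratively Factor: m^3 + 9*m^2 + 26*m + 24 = (m + 2)*(m^2 + 7*m + 12) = (m + 2)*(m + 3)*(m + 4)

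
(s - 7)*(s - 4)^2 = s^3 - 15*s^2 + 72*s - 112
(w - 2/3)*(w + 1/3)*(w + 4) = w^3 + 11*w^2/3 - 14*w/9 - 8/9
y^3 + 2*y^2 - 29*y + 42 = (y - 3)*(y - 2)*(y + 7)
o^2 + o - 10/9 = (o - 2/3)*(o + 5/3)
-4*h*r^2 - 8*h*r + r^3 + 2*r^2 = r*(-4*h + r)*(r + 2)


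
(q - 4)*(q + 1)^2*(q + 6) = q^4 + 4*q^3 - 19*q^2 - 46*q - 24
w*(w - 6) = w^2 - 6*w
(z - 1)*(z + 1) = z^2 - 1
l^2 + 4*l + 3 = (l + 1)*(l + 3)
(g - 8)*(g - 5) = g^2 - 13*g + 40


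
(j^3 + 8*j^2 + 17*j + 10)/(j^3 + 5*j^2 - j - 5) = (j + 2)/(j - 1)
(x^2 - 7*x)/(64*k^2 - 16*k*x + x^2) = x*(x - 7)/(64*k^2 - 16*k*x + x^2)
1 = 1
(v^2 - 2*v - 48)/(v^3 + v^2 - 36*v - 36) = (v - 8)/(v^2 - 5*v - 6)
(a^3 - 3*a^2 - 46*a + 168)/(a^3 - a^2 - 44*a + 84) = (a - 4)/(a - 2)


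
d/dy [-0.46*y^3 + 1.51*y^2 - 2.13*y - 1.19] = -1.38*y^2 + 3.02*y - 2.13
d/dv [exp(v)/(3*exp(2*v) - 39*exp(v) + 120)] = (40 - exp(2*v))*exp(v)/(3*(exp(4*v) - 26*exp(3*v) + 249*exp(2*v) - 1040*exp(v) + 1600))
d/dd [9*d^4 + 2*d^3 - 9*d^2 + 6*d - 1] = 36*d^3 + 6*d^2 - 18*d + 6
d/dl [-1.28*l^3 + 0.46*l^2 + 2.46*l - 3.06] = -3.84*l^2 + 0.92*l + 2.46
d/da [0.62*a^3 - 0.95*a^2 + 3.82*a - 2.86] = 1.86*a^2 - 1.9*a + 3.82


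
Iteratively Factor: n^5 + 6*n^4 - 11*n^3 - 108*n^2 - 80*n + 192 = (n - 1)*(n^4 + 7*n^3 - 4*n^2 - 112*n - 192) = (n - 1)*(n + 3)*(n^3 + 4*n^2 - 16*n - 64) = (n - 1)*(n + 3)*(n + 4)*(n^2 - 16) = (n - 4)*(n - 1)*(n + 3)*(n + 4)*(n + 4)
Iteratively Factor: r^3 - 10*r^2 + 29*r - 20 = (r - 1)*(r^2 - 9*r + 20) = (r - 4)*(r - 1)*(r - 5)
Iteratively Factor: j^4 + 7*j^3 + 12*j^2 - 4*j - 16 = (j + 2)*(j^3 + 5*j^2 + 2*j - 8) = (j - 1)*(j + 2)*(j^2 + 6*j + 8) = (j - 1)*(j + 2)^2*(j + 4)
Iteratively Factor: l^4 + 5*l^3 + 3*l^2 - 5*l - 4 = (l + 4)*(l^3 + l^2 - l - 1) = (l + 1)*(l + 4)*(l^2 - 1) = (l - 1)*(l + 1)*(l + 4)*(l + 1)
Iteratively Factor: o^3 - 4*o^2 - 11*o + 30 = (o + 3)*(o^2 - 7*o + 10) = (o - 2)*(o + 3)*(o - 5)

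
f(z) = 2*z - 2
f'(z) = 2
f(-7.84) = -17.68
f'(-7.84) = 2.00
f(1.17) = 0.34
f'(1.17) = 2.00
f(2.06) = 2.12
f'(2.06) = 2.00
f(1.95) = 1.90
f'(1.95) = 2.00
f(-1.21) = -4.42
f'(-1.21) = 2.00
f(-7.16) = -16.32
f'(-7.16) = 2.00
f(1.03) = 0.06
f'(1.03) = 2.00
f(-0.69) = -3.38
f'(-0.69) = 2.00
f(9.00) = 16.00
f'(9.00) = 2.00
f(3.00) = 4.00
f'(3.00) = 2.00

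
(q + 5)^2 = q^2 + 10*q + 25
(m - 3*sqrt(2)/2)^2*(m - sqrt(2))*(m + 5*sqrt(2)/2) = m^4 - 3*sqrt(2)*m^3/2 - 19*m^2/2 + 87*sqrt(2)*m/4 - 45/2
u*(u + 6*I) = u^2 + 6*I*u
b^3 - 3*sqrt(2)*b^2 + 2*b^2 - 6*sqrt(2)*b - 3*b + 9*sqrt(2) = (b - 1)*(b + 3)*(b - 3*sqrt(2))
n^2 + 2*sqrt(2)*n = n*(n + 2*sqrt(2))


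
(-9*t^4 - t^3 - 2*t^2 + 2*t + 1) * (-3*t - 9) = 27*t^5 + 84*t^4 + 15*t^3 + 12*t^2 - 21*t - 9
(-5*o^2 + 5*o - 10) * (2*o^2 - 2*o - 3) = -10*o^4 + 20*o^3 - 15*o^2 + 5*o + 30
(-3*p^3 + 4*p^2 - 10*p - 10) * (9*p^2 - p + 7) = -27*p^5 + 39*p^4 - 115*p^3 - 52*p^2 - 60*p - 70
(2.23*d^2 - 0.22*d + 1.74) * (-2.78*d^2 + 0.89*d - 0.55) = -6.1994*d^4 + 2.5963*d^3 - 6.2595*d^2 + 1.6696*d - 0.957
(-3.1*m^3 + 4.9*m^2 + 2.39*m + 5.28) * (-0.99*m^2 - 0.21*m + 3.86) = 3.069*m^5 - 4.2*m^4 - 15.3611*m^3 + 13.1849*m^2 + 8.1166*m + 20.3808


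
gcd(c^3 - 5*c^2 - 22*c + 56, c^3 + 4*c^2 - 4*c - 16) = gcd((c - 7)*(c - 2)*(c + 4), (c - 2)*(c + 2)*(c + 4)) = c^2 + 2*c - 8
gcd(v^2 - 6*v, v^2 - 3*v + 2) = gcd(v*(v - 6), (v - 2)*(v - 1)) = 1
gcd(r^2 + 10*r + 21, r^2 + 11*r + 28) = r + 7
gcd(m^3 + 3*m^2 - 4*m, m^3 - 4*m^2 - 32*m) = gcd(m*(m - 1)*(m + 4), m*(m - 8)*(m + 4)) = m^2 + 4*m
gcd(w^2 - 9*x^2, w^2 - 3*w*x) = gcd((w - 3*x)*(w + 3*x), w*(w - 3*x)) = -w + 3*x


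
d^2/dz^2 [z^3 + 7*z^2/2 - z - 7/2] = 6*z + 7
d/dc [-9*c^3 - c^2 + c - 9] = -27*c^2 - 2*c + 1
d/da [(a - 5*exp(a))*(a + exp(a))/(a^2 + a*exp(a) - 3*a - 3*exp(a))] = (-5*a*exp(a) + 20*exp(a) - 3)/(a^2 - 6*a + 9)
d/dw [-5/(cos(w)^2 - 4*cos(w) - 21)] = 10*(2 - cos(w))*sin(w)/(sin(w)^2 + 4*cos(w) + 20)^2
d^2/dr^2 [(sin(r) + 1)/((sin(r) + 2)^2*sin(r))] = (-4*sin(r)^2 - 5*sin(r) - 2 + 8/sin(r) + 16/sin(r)^2 + 8/sin(r)^3)/(sin(r) + 2)^4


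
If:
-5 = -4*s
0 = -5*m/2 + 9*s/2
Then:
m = 9/4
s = 5/4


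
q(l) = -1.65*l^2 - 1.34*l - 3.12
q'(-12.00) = 38.26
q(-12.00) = -224.64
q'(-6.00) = 18.46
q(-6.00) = -54.48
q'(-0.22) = -0.61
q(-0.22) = -2.91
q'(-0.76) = 1.17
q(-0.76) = -3.05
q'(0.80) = -3.98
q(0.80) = -5.25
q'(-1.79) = 4.57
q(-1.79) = -6.01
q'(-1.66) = 4.14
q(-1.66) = -5.44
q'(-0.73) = 1.07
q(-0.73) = -3.02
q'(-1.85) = 4.76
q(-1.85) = -6.29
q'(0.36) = -2.53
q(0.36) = -3.82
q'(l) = -3.3*l - 1.34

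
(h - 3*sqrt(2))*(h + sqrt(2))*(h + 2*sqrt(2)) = h^3 - 14*h - 12*sqrt(2)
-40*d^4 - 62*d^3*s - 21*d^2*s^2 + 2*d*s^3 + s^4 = (-5*d + s)*(d + s)*(2*d + s)*(4*d + s)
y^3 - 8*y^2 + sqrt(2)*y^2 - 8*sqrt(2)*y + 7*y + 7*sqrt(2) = (y - 7)*(y - 1)*(y + sqrt(2))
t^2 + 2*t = t*(t + 2)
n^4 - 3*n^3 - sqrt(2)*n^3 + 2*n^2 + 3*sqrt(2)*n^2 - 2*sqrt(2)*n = n*(n - 2)*(n - 1)*(n - sqrt(2))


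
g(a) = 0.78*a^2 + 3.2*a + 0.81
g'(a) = 1.56*a + 3.2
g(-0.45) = -0.47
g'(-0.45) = 2.50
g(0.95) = 4.55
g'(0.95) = 4.68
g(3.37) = 20.45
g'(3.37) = 8.46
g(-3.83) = -0.00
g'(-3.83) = -2.77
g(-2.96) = -1.83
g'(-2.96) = -1.42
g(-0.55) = -0.71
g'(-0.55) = 2.34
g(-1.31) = -2.04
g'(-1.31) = 1.16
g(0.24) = 1.62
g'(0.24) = 3.57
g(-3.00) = -1.77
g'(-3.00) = -1.48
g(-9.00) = 35.19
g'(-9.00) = -10.84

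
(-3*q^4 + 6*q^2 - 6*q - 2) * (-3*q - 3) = 9*q^5 + 9*q^4 - 18*q^3 + 24*q + 6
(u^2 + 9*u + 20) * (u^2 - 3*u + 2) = u^4 + 6*u^3 - 5*u^2 - 42*u + 40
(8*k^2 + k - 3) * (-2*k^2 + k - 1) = -16*k^4 + 6*k^3 - k^2 - 4*k + 3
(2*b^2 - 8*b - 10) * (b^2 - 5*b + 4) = 2*b^4 - 18*b^3 + 38*b^2 + 18*b - 40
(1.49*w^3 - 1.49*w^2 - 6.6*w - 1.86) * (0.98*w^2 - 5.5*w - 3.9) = 1.4602*w^5 - 9.6552*w^4 - 4.084*w^3 + 40.2882*w^2 + 35.97*w + 7.254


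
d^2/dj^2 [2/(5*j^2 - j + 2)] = 4*(-25*j^2 + 5*j + (10*j - 1)^2 - 10)/(5*j^2 - j + 2)^3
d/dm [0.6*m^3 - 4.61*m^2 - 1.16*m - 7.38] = 1.8*m^2 - 9.22*m - 1.16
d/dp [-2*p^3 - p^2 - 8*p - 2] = -6*p^2 - 2*p - 8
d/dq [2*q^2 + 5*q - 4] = 4*q + 5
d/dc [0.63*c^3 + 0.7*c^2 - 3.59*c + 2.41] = 1.89*c^2 + 1.4*c - 3.59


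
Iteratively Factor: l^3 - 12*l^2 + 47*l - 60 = (l - 3)*(l^2 - 9*l + 20) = (l - 5)*(l - 3)*(l - 4)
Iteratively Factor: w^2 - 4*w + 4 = (w - 2)*(w - 2)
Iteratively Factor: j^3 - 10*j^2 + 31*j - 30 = (j - 2)*(j^2 - 8*j + 15) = (j - 5)*(j - 2)*(j - 3)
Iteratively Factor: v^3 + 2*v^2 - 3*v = (v)*(v^2 + 2*v - 3) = v*(v - 1)*(v + 3)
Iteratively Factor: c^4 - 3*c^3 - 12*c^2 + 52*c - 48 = (c + 4)*(c^3 - 7*c^2 + 16*c - 12) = (c - 3)*(c + 4)*(c^2 - 4*c + 4) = (c - 3)*(c - 2)*(c + 4)*(c - 2)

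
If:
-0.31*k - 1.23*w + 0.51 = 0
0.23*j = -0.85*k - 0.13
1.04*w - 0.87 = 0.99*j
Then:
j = -0.43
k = -0.04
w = 0.42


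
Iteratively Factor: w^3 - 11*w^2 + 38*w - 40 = (w - 4)*(w^2 - 7*w + 10) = (w - 4)*(w - 2)*(w - 5)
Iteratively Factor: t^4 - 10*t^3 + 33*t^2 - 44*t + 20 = (t - 2)*(t^3 - 8*t^2 + 17*t - 10) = (t - 2)*(t - 1)*(t^2 - 7*t + 10) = (t - 2)^2*(t - 1)*(t - 5)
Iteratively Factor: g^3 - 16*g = (g)*(g^2 - 16) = g*(g + 4)*(g - 4)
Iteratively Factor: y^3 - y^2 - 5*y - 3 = (y + 1)*(y^2 - 2*y - 3) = (y - 3)*(y + 1)*(y + 1)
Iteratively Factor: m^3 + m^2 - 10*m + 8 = (m - 1)*(m^2 + 2*m - 8) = (m - 1)*(m + 4)*(m - 2)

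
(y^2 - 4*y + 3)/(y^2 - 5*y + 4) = (y - 3)/(y - 4)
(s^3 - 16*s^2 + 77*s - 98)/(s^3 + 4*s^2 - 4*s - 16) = (s^2 - 14*s + 49)/(s^2 + 6*s + 8)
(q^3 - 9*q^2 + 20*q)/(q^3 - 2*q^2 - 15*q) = (q - 4)/(q + 3)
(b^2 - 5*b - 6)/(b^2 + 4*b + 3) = (b - 6)/(b + 3)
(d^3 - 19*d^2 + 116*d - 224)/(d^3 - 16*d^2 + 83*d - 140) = (d - 8)/(d - 5)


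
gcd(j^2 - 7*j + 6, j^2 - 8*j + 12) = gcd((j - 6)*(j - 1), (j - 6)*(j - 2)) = j - 6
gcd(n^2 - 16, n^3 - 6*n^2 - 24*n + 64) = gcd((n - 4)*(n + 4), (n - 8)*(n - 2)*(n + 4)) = n + 4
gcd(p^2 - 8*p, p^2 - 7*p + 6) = 1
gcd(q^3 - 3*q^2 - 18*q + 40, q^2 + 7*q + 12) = q + 4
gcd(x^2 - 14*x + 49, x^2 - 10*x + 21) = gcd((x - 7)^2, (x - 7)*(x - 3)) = x - 7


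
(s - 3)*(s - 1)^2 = s^3 - 5*s^2 + 7*s - 3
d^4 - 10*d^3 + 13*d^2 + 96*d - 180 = (d - 6)*(d - 5)*(d - 2)*(d + 3)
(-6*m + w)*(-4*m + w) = 24*m^2 - 10*m*w + w^2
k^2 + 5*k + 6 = (k + 2)*(k + 3)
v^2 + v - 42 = (v - 6)*(v + 7)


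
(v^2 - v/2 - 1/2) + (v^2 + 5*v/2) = 2*v^2 + 2*v - 1/2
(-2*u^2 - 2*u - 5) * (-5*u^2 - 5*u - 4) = 10*u^4 + 20*u^3 + 43*u^2 + 33*u + 20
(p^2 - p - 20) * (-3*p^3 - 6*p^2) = -3*p^5 - 3*p^4 + 66*p^3 + 120*p^2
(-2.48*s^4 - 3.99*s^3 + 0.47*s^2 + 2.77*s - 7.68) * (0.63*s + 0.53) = -1.5624*s^5 - 3.8281*s^4 - 1.8186*s^3 + 1.9942*s^2 - 3.3703*s - 4.0704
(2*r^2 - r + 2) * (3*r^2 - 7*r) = 6*r^4 - 17*r^3 + 13*r^2 - 14*r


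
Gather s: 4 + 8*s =8*s + 4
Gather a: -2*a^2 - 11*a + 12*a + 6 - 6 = -2*a^2 + a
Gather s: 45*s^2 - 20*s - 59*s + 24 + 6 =45*s^2 - 79*s + 30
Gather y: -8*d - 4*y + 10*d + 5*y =2*d + y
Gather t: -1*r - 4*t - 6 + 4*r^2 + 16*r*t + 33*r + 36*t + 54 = 4*r^2 + 32*r + t*(16*r + 32) + 48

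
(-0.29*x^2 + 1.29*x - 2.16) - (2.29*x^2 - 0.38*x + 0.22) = -2.58*x^2 + 1.67*x - 2.38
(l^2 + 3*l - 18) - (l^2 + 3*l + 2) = -20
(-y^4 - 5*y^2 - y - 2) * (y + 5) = -y^5 - 5*y^4 - 5*y^3 - 26*y^2 - 7*y - 10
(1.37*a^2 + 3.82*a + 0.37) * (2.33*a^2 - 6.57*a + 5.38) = 3.1921*a^4 - 0.100300000000001*a^3 - 16.8647*a^2 + 18.1207*a + 1.9906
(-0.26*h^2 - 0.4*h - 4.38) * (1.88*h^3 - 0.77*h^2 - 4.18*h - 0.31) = -0.4888*h^5 - 0.5518*h^4 - 6.8396*h^3 + 5.1252*h^2 + 18.4324*h + 1.3578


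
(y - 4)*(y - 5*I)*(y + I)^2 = y^4 - 4*y^3 - 3*I*y^3 + 9*y^2 + 12*I*y^2 - 36*y + 5*I*y - 20*I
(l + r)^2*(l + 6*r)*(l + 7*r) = l^4 + 15*l^3*r + 69*l^2*r^2 + 97*l*r^3 + 42*r^4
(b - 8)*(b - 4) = b^2 - 12*b + 32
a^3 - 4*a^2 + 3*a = a*(a - 3)*(a - 1)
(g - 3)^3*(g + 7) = g^4 - 2*g^3 - 36*g^2 + 162*g - 189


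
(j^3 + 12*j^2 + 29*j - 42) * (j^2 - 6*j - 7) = j^5 + 6*j^4 - 50*j^3 - 300*j^2 + 49*j + 294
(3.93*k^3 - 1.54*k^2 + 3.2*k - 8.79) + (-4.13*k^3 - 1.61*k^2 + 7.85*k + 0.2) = -0.2*k^3 - 3.15*k^2 + 11.05*k - 8.59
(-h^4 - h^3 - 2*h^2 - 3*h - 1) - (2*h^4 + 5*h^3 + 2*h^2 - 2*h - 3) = -3*h^4 - 6*h^3 - 4*h^2 - h + 2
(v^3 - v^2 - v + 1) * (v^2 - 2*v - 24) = v^5 - 3*v^4 - 23*v^3 + 27*v^2 + 22*v - 24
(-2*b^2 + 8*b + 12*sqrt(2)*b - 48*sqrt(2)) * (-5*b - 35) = 10*b^3 - 60*sqrt(2)*b^2 + 30*b^2 - 280*b - 180*sqrt(2)*b + 1680*sqrt(2)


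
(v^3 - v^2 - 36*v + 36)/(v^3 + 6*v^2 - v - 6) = (v - 6)/(v + 1)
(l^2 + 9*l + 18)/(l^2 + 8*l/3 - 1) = 3*(l + 6)/(3*l - 1)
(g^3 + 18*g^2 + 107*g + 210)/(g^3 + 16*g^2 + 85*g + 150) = (g + 7)/(g + 5)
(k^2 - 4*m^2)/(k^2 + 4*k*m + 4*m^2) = (k - 2*m)/(k + 2*m)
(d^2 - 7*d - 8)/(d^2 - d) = (d^2 - 7*d - 8)/(d*(d - 1))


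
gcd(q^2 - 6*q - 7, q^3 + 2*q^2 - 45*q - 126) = q - 7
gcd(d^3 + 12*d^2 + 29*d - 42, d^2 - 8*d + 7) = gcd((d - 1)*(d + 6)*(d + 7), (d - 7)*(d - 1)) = d - 1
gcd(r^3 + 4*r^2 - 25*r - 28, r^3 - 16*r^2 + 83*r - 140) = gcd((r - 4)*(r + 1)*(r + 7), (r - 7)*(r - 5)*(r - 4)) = r - 4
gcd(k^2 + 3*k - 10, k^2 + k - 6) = k - 2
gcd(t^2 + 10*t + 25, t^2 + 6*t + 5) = t + 5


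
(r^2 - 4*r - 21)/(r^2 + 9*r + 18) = (r - 7)/(r + 6)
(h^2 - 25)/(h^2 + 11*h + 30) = (h - 5)/(h + 6)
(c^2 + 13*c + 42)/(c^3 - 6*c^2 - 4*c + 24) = (c^2 + 13*c + 42)/(c^3 - 6*c^2 - 4*c + 24)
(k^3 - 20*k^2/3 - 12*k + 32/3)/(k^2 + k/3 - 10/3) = (3*k^2 - 26*k + 16)/(3*k - 5)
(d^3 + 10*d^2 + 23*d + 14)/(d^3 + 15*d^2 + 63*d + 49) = (d + 2)/(d + 7)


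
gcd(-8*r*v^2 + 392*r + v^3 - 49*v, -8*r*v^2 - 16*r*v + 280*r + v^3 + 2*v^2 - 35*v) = 8*r*v + 56*r - v^2 - 7*v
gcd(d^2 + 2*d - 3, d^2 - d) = d - 1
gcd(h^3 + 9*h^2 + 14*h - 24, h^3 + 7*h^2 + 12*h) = h + 4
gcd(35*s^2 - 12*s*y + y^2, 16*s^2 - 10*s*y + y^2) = 1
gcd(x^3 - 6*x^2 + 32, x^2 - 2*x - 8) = x^2 - 2*x - 8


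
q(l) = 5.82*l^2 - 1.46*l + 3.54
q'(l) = 11.64*l - 1.46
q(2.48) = 35.71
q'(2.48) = 27.41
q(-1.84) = 25.93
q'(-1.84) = -22.88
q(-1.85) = 26.16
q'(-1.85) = -22.99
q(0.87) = 6.67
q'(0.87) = 8.67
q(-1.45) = 17.89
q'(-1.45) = -18.34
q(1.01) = 8.00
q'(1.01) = 10.30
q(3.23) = 59.54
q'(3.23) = 36.14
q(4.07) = 94.01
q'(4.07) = 45.91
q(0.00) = 3.54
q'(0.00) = -1.46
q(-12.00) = 859.14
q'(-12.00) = -141.14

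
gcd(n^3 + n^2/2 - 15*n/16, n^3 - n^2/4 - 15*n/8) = n^2 + 5*n/4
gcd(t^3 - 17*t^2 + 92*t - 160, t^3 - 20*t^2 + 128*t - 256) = t^2 - 12*t + 32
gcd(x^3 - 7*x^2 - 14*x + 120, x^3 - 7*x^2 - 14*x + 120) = x^3 - 7*x^2 - 14*x + 120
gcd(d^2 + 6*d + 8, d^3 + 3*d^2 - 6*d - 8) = d + 4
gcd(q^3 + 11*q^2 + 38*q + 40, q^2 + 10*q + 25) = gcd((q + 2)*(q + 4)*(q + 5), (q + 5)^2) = q + 5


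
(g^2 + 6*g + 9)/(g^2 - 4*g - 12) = (g^2 + 6*g + 9)/(g^2 - 4*g - 12)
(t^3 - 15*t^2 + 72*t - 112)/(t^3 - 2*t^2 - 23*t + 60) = (t^2 - 11*t + 28)/(t^2 + 2*t - 15)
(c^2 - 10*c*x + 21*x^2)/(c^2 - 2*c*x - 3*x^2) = (c - 7*x)/(c + x)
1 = 1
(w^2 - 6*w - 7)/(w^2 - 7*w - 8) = (w - 7)/(w - 8)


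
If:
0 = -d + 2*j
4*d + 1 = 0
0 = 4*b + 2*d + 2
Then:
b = -3/8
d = -1/4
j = -1/8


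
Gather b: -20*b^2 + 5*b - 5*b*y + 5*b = -20*b^2 + b*(10 - 5*y)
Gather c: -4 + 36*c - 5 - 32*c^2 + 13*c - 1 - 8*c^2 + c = -40*c^2 + 50*c - 10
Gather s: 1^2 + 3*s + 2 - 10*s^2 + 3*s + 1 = -10*s^2 + 6*s + 4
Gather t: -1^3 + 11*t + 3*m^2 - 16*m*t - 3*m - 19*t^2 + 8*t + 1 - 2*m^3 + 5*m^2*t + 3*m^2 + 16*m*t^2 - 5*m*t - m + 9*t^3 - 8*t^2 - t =-2*m^3 + 6*m^2 - 4*m + 9*t^3 + t^2*(16*m - 27) + t*(5*m^2 - 21*m + 18)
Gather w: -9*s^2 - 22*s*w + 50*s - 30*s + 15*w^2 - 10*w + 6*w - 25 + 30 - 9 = -9*s^2 + 20*s + 15*w^2 + w*(-22*s - 4) - 4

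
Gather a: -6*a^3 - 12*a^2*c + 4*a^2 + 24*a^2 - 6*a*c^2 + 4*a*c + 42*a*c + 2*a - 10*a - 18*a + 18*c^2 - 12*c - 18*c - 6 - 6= -6*a^3 + a^2*(28 - 12*c) + a*(-6*c^2 + 46*c - 26) + 18*c^2 - 30*c - 12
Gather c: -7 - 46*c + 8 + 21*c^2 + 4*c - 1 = 21*c^2 - 42*c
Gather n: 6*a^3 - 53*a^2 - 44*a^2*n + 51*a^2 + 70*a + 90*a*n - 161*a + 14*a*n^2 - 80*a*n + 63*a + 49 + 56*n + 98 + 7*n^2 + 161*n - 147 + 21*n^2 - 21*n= 6*a^3 - 2*a^2 - 28*a + n^2*(14*a + 28) + n*(-44*a^2 + 10*a + 196)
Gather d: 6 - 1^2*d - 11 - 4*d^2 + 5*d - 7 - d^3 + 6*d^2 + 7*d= -d^3 + 2*d^2 + 11*d - 12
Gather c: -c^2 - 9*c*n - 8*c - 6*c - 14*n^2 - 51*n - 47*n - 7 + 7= -c^2 + c*(-9*n - 14) - 14*n^2 - 98*n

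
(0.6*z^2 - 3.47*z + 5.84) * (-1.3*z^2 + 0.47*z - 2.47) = -0.78*z^4 + 4.793*z^3 - 10.7049*z^2 + 11.3157*z - 14.4248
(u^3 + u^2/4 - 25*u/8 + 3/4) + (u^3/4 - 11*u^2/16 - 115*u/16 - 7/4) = 5*u^3/4 - 7*u^2/16 - 165*u/16 - 1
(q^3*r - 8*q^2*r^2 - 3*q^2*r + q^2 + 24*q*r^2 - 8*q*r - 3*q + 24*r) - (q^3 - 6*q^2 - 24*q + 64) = q^3*r - q^3 - 8*q^2*r^2 - 3*q^2*r + 7*q^2 + 24*q*r^2 - 8*q*r + 21*q + 24*r - 64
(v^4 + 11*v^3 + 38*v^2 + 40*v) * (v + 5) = v^5 + 16*v^4 + 93*v^3 + 230*v^2 + 200*v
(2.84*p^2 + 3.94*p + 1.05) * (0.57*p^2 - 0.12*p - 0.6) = 1.6188*p^4 + 1.905*p^3 - 1.5783*p^2 - 2.49*p - 0.63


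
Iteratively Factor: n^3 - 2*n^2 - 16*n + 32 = (n - 2)*(n^2 - 16) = (n - 4)*(n - 2)*(n + 4)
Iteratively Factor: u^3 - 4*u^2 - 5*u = (u)*(u^2 - 4*u - 5) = u*(u - 5)*(u + 1)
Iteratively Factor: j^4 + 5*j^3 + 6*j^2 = (j)*(j^3 + 5*j^2 + 6*j) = j*(j + 2)*(j^2 + 3*j) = j^2*(j + 2)*(j + 3)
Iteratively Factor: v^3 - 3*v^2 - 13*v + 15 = (v - 1)*(v^2 - 2*v - 15) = (v - 1)*(v + 3)*(v - 5)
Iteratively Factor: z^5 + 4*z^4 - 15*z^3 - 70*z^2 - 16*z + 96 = (z - 4)*(z^4 + 8*z^3 + 17*z^2 - 2*z - 24) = (z - 4)*(z - 1)*(z^3 + 9*z^2 + 26*z + 24) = (z - 4)*(z - 1)*(z + 4)*(z^2 + 5*z + 6) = (z - 4)*(z - 1)*(z + 3)*(z + 4)*(z + 2)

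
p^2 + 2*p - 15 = (p - 3)*(p + 5)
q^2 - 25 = (q - 5)*(q + 5)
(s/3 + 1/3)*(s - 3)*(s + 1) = s^3/3 - s^2/3 - 5*s/3 - 1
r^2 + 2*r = r*(r + 2)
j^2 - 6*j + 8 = (j - 4)*(j - 2)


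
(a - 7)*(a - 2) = a^2 - 9*a + 14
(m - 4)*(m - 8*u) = m^2 - 8*m*u - 4*m + 32*u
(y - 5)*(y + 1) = y^2 - 4*y - 5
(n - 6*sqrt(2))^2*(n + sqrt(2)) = n^3 - 11*sqrt(2)*n^2 + 48*n + 72*sqrt(2)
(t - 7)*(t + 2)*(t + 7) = t^3 + 2*t^2 - 49*t - 98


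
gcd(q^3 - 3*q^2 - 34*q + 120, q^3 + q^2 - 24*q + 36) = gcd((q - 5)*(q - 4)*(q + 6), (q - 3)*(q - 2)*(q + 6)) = q + 6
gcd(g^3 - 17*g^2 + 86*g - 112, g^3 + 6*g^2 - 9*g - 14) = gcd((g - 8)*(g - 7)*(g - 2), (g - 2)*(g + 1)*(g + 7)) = g - 2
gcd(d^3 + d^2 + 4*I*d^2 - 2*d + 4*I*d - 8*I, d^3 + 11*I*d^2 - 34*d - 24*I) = d + 4*I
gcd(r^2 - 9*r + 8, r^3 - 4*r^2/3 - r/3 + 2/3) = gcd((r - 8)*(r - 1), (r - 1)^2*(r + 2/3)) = r - 1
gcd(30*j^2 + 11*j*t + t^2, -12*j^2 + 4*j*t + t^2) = 6*j + t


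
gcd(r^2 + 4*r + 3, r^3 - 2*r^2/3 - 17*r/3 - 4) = r + 1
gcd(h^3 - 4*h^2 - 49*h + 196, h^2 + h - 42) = h + 7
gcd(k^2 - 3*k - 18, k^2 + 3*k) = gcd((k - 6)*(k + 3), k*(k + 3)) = k + 3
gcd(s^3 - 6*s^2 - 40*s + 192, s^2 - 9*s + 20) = s - 4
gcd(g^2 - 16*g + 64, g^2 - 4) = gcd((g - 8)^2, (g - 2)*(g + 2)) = 1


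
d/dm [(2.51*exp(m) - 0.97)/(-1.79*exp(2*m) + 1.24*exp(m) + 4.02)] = (4.4929*exp(2*m) - 3.4726*exp(m) + 11.293)*exp(m)/(3.2041*exp(4*m) - 4.4392*exp(3*m) - 12.854*exp(2*m) + 9.9696*exp(m) + 16.1604)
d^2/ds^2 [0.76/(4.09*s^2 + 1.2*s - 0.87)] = (-25.426712*s^2 - 7.46016*s + 0.76*(8.18*s + 1.2)*(16.36*s + 2.4) + 5.408616)/(4.09*s^2 + 1.2*s - 0.87)^3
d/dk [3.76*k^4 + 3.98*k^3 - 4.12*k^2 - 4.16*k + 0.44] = 15.04*k^3 + 11.94*k^2 - 8.24*k - 4.16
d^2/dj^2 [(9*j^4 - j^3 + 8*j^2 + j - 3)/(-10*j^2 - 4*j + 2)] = (-225*j^6 - 270*j^5 + 27*j^4 + 208*j^3 + 45*j^2 + 78*j + 17)/(125*j^6 + 150*j^5 - 15*j^4 - 52*j^3 + 3*j^2 + 6*j - 1)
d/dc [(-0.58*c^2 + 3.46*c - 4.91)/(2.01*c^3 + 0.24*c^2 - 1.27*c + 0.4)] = (1.1658*c^4 - 13.9092*c^3 + 29.5135*c^2 + 1.8928*c - 4.8517)/(4.0401*c^6 + 0.9648*c^5 - 5.0478*c^4 + 0.9984*c^3 + 1.8049*c^2 - 1.016*c + 0.16)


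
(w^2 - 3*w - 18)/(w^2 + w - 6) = (w - 6)/(w - 2)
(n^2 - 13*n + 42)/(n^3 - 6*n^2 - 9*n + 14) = (n - 6)/(n^2 + n - 2)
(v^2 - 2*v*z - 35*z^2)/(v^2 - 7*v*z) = (v + 5*z)/v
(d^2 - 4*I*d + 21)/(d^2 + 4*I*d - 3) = (d - 7*I)/(d + I)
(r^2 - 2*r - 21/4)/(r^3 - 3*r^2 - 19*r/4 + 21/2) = (2*r + 3)/(2*r^2 + r - 6)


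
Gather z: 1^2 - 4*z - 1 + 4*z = 0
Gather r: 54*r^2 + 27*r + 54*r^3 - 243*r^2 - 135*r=54*r^3 - 189*r^2 - 108*r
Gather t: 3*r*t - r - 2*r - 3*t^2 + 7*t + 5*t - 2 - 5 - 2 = -3*r - 3*t^2 + t*(3*r + 12) - 9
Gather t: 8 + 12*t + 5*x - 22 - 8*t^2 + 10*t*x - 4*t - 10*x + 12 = -8*t^2 + t*(10*x + 8) - 5*x - 2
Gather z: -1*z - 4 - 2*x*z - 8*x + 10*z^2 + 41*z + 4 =-8*x + 10*z^2 + z*(40 - 2*x)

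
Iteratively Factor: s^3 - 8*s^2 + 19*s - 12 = (s - 3)*(s^2 - 5*s + 4) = (s - 4)*(s - 3)*(s - 1)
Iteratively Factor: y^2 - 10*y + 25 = (y - 5)*(y - 5)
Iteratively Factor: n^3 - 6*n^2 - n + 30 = (n - 5)*(n^2 - n - 6) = (n - 5)*(n - 3)*(n + 2)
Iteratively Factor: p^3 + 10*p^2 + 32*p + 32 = (p + 4)*(p^2 + 6*p + 8) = (p + 4)^2*(p + 2)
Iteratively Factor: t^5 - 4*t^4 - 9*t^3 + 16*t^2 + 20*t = (t + 1)*(t^4 - 5*t^3 - 4*t^2 + 20*t) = (t - 2)*(t + 1)*(t^3 - 3*t^2 - 10*t) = t*(t - 2)*(t + 1)*(t^2 - 3*t - 10) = t*(t - 5)*(t - 2)*(t + 1)*(t + 2)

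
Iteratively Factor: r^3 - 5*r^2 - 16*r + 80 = (r - 5)*(r^2 - 16) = (r - 5)*(r + 4)*(r - 4)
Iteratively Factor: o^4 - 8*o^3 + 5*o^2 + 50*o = (o)*(o^3 - 8*o^2 + 5*o + 50) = o*(o - 5)*(o^2 - 3*o - 10) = o*(o - 5)^2*(o + 2)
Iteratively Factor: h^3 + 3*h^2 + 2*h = (h + 1)*(h^2 + 2*h) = h*(h + 1)*(h + 2)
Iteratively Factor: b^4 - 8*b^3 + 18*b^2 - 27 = (b - 3)*(b^3 - 5*b^2 + 3*b + 9) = (b - 3)^2*(b^2 - 2*b - 3) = (b - 3)^3*(b + 1)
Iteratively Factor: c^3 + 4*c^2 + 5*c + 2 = (c + 1)*(c^2 + 3*c + 2) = (c + 1)^2*(c + 2)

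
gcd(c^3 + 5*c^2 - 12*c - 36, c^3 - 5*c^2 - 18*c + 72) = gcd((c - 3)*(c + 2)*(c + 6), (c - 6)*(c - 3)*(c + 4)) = c - 3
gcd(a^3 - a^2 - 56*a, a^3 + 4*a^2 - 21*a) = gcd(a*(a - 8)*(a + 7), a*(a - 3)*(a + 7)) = a^2 + 7*a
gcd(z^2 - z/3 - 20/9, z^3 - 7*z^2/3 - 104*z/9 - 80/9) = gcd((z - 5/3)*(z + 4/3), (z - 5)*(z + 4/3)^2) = z + 4/3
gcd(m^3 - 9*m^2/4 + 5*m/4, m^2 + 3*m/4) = m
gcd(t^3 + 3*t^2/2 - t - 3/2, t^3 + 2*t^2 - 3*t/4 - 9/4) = t^2 + t/2 - 3/2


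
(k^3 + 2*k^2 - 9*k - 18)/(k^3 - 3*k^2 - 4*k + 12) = (k + 3)/(k - 2)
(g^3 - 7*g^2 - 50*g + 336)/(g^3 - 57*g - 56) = (g - 6)/(g + 1)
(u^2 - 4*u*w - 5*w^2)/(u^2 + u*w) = (u - 5*w)/u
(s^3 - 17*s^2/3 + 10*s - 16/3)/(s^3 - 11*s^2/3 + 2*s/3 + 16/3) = (s - 1)/(s + 1)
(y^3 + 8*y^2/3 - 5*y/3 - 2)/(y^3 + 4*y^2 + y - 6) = (y + 2/3)/(y + 2)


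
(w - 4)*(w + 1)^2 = w^3 - 2*w^2 - 7*w - 4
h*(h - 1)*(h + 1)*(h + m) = h^4 + h^3*m - h^2 - h*m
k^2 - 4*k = k*(k - 4)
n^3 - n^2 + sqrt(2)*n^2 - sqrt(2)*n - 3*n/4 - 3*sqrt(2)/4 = (n - 3/2)*(n + 1/2)*(n + sqrt(2))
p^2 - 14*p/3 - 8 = (p - 6)*(p + 4/3)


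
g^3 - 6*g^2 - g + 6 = (g - 6)*(g - 1)*(g + 1)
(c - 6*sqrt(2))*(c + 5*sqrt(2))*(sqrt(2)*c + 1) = sqrt(2)*c^3 - c^2 - 61*sqrt(2)*c - 60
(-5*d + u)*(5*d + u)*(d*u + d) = -25*d^3*u - 25*d^3 + d*u^3 + d*u^2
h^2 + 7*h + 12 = (h + 3)*(h + 4)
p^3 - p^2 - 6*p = p*(p - 3)*(p + 2)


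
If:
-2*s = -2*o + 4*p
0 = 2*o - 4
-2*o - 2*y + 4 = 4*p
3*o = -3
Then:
No Solution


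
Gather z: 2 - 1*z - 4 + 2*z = z - 2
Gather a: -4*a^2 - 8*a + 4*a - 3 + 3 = -4*a^2 - 4*a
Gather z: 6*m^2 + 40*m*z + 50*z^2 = 6*m^2 + 40*m*z + 50*z^2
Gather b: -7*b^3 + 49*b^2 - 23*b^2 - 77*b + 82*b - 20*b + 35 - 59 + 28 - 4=-7*b^3 + 26*b^2 - 15*b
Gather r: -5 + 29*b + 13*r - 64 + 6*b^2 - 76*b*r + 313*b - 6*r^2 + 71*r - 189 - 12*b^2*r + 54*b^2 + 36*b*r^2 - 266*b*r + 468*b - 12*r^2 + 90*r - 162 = 60*b^2 + 810*b + r^2*(36*b - 18) + r*(-12*b^2 - 342*b + 174) - 420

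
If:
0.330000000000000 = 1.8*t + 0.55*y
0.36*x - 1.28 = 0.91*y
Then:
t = 0.183333333333333 - 0.305555555555556*y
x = 2.52777777777778*y + 3.55555555555556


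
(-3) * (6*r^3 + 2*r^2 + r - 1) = -18*r^3 - 6*r^2 - 3*r + 3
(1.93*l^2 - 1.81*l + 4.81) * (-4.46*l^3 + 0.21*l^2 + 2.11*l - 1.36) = -8.6078*l^5 + 8.4779*l^4 - 17.7604*l^3 - 5.4338*l^2 + 12.6107*l - 6.5416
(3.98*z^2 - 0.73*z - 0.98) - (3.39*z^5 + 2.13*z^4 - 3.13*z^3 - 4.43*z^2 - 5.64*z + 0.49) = -3.39*z^5 - 2.13*z^4 + 3.13*z^3 + 8.41*z^2 + 4.91*z - 1.47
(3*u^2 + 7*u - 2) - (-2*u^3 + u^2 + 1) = 2*u^3 + 2*u^2 + 7*u - 3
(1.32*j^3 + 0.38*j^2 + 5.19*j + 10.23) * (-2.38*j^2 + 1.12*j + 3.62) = -3.1416*j^5 + 0.574*j^4 - 7.1482*j^3 - 17.159*j^2 + 30.2454*j + 37.0326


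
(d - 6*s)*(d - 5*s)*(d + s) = d^3 - 10*d^2*s + 19*d*s^2 + 30*s^3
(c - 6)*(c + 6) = c^2 - 36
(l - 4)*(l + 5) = l^2 + l - 20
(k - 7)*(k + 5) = k^2 - 2*k - 35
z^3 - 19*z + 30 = (z - 3)*(z - 2)*(z + 5)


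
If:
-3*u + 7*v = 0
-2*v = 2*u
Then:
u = 0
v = 0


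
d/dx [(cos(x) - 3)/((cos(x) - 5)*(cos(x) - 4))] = (cos(x)^2 - 6*cos(x) + 7)*sin(x)/((cos(x) - 5)^2*(cos(x) - 4)^2)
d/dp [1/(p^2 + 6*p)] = 2*(-p - 3)/(p^2*(p + 6)^2)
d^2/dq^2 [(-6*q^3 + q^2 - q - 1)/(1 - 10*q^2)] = 2*(160*q^3 + 270*q^2 + 48*q + 9)/(1000*q^6 - 300*q^4 + 30*q^2 - 1)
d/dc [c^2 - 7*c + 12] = 2*c - 7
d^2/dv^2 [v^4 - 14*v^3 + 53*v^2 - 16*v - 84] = 12*v^2 - 84*v + 106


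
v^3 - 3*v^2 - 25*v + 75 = (v - 5)*(v - 3)*(v + 5)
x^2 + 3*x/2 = x*(x + 3/2)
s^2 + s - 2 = (s - 1)*(s + 2)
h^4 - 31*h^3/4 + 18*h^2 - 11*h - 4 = (h - 4)*(h - 2)^2*(h + 1/4)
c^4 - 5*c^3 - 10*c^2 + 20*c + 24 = (c - 6)*(c - 2)*(c + 1)*(c + 2)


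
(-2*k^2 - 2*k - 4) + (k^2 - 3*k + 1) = -k^2 - 5*k - 3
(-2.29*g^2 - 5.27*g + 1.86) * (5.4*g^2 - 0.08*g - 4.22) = -12.366*g^4 - 28.2748*g^3 + 20.1294*g^2 + 22.0906*g - 7.8492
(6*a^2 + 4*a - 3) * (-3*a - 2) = -18*a^3 - 24*a^2 + a + 6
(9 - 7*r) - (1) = 8 - 7*r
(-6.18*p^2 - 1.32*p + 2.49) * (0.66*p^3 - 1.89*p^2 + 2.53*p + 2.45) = -4.0788*p^5 + 10.809*p^4 - 11.4972*p^3 - 23.1867*p^2 + 3.0657*p + 6.1005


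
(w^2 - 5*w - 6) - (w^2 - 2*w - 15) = 9 - 3*w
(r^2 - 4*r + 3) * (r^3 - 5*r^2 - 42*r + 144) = r^5 - 9*r^4 - 19*r^3 + 297*r^2 - 702*r + 432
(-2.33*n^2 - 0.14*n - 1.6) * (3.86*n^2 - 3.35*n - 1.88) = -8.9938*n^4 + 7.2651*n^3 - 1.3266*n^2 + 5.6232*n + 3.008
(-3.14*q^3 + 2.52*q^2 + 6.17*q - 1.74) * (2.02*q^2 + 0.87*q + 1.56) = -6.3428*q^5 + 2.3586*q^4 + 9.7574*q^3 + 5.7843*q^2 + 8.1114*q - 2.7144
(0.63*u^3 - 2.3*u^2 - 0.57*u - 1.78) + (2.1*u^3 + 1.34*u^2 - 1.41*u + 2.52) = 2.73*u^3 - 0.96*u^2 - 1.98*u + 0.74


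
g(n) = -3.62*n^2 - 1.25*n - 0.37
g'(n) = -7.24*n - 1.25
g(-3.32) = -36.12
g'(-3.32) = 22.79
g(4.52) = -79.98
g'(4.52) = -33.97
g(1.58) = -11.38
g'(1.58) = -12.69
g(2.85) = -33.34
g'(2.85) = -21.88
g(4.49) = -78.96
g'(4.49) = -33.76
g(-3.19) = -33.22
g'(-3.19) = 21.85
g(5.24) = -106.32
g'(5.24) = -39.19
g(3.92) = -60.90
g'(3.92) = -29.63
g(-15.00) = -796.12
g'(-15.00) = 107.35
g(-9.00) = -282.34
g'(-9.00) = 63.91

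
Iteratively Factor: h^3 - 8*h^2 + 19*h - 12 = (h - 1)*(h^2 - 7*h + 12) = (h - 4)*(h - 1)*(h - 3)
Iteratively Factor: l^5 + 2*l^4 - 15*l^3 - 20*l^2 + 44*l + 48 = (l + 1)*(l^4 + l^3 - 16*l^2 - 4*l + 48) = (l + 1)*(l + 2)*(l^3 - l^2 - 14*l + 24) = (l - 2)*(l + 1)*(l + 2)*(l^2 + l - 12) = (l - 2)*(l + 1)*(l + 2)*(l + 4)*(l - 3)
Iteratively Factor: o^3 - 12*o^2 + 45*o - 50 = (o - 5)*(o^2 - 7*o + 10) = (o - 5)^2*(o - 2)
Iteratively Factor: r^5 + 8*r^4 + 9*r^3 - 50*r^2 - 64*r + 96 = (r - 1)*(r^4 + 9*r^3 + 18*r^2 - 32*r - 96) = (r - 1)*(r + 4)*(r^3 + 5*r^2 - 2*r - 24) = (r - 1)*(r + 4)^2*(r^2 + r - 6) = (r - 1)*(r + 3)*(r + 4)^2*(r - 2)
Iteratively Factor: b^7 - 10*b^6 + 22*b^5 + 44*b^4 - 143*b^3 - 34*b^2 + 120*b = (b)*(b^6 - 10*b^5 + 22*b^4 + 44*b^3 - 143*b^2 - 34*b + 120) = b*(b - 4)*(b^5 - 6*b^4 - 2*b^3 + 36*b^2 + b - 30) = b*(b - 4)*(b - 1)*(b^4 - 5*b^3 - 7*b^2 + 29*b + 30) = b*(b - 4)*(b - 1)*(b + 1)*(b^3 - 6*b^2 - b + 30) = b*(b - 4)*(b - 1)*(b + 1)*(b + 2)*(b^2 - 8*b + 15) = b*(b - 5)*(b - 4)*(b - 1)*(b + 1)*(b + 2)*(b - 3)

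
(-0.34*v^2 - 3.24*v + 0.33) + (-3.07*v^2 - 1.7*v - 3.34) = -3.41*v^2 - 4.94*v - 3.01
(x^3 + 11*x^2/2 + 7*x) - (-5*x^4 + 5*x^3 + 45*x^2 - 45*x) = 5*x^4 - 4*x^3 - 79*x^2/2 + 52*x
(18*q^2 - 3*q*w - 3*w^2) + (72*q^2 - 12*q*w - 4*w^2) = 90*q^2 - 15*q*w - 7*w^2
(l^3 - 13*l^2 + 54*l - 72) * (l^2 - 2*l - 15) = l^5 - 15*l^4 + 65*l^3 + 15*l^2 - 666*l + 1080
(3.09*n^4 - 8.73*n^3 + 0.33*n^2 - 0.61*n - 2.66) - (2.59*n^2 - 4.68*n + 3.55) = 3.09*n^4 - 8.73*n^3 - 2.26*n^2 + 4.07*n - 6.21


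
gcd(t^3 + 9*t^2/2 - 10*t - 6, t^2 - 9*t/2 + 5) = t - 2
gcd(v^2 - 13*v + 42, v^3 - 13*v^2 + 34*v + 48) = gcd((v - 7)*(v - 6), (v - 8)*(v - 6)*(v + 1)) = v - 6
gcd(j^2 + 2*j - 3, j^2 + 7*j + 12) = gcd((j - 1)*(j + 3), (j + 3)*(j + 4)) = j + 3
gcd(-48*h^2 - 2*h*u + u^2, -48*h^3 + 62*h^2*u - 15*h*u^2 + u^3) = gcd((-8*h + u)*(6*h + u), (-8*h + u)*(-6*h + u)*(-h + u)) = -8*h + u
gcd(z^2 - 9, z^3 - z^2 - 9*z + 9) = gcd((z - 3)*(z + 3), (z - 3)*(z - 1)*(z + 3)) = z^2 - 9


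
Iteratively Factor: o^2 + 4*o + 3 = (o + 1)*(o + 3)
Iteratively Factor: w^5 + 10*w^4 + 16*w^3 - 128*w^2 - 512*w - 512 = (w + 4)*(w^4 + 6*w^3 - 8*w^2 - 96*w - 128) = (w + 2)*(w + 4)*(w^3 + 4*w^2 - 16*w - 64) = (w + 2)*(w + 4)^2*(w^2 - 16) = (w + 2)*(w + 4)^3*(w - 4)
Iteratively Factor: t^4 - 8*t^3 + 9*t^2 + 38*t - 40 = (t + 2)*(t^3 - 10*t^2 + 29*t - 20) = (t - 1)*(t + 2)*(t^2 - 9*t + 20) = (t - 4)*(t - 1)*(t + 2)*(t - 5)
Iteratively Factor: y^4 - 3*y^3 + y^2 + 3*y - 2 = (y - 1)*(y^3 - 2*y^2 - y + 2) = (y - 1)*(y + 1)*(y^2 - 3*y + 2) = (y - 1)^2*(y + 1)*(y - 2)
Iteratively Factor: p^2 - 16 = (p + 4)*(p - 4)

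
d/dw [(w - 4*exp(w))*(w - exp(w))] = -5*w*exp(w) + 2*w + 8*exp(2*w) - 5*exp(w)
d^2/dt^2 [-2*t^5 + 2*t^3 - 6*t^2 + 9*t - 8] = -40*t^3 + 12*t - 12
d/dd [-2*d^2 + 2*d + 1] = 2 - 4*d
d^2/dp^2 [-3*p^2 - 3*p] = -6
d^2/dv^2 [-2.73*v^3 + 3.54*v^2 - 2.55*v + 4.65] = 7.08 - 16.38*v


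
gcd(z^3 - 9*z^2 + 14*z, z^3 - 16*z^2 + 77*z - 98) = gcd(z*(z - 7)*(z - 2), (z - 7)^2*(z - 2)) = z^2 - 9*z + 14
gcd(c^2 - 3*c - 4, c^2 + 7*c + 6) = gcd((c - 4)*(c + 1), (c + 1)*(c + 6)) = c + 1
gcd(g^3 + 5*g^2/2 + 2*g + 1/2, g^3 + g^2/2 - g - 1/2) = g^2 + 3*g/2 + 1/2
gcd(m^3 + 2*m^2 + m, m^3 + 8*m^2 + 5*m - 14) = 1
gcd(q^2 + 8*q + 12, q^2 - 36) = q + 6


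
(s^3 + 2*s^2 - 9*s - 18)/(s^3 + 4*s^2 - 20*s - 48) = (s^2 - 9)/(s^2 + 2*s - 24)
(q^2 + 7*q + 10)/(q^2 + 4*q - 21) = (q^2 + 7*q + 10)/(q^2 + 4*q - 21)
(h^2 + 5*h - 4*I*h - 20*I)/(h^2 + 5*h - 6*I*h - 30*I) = (h - 4*I)/(h - 6*I)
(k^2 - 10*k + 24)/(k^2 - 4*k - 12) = (k - 4)/(k + 2)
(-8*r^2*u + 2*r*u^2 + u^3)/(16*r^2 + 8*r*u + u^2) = u*(-2*r + u)/(4*r + u)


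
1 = 1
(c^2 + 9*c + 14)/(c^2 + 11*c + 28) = (c + 2)/(c + 4)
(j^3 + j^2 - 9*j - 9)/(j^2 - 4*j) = (j^3 + j^2 - 9*j - 9)/(j*(j - 4))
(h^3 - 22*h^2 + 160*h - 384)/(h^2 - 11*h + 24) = (h^2 - 14*h + 48)/(h - 3)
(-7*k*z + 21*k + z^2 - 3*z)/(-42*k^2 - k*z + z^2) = (z - 3)/(6*k + z)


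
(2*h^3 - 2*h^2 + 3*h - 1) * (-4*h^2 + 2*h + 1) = -8*h^5 + 12*h^4 - 14*h^3 + 8*h^2 + h - 1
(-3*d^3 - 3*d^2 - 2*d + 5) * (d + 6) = -3*d^4 - 21*d^3 - 20*d^2 - 7*d + 30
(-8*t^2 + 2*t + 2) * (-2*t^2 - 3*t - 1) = 16*t^4 + 20*t^3 - 2*t^2 - 8*t - 2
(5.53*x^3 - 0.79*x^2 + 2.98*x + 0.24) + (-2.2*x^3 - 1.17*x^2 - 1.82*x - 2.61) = 3.33*x^3 - 1.96*x^2 + 1.16*x - 2.37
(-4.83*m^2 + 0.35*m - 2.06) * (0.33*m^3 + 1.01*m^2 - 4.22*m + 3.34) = -1.5939*m^5 - 4.7628*m^4 + 20.0563*m^3 - 19.6898*m^2 + 9.8622*m - 6.8804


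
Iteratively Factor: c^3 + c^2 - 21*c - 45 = (c + 3)*(c^2 - 2*c - 15) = (c - 5)*(c + 3)*(c + 3)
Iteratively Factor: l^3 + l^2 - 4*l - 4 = (l + 1)*(l^2 - 4) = (l + 1)*(l + 2)*(l - 2)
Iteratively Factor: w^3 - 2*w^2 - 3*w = (w + 1)*(w^2 - 3*w) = (w - 3)*(w + 1)*(w)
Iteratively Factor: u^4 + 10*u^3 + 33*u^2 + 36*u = (u + 3)*(u^3 + 7*u^2 + 12*u) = u*(u + 3)*(u^2 + 7*u + 12) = u*(u + 3)*(u + 4)*(u + 3)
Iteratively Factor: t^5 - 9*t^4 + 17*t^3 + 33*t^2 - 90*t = (t - 5)*(t^4 - 4*t^3 - 3*t^2 + 18*t) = t*(t - 5)*(t^3 - 4*t^2 - 3*t + 18) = t*(t - 5)*(t - 3)*(t^2 - t - 6) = t*(t - 5)*(t - 3)*(t + 2)*(t - 3)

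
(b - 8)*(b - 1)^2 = b^3 - 10*b^2 + 17*b - 8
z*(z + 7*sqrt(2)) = z^2 + 7*sqrt(2)*z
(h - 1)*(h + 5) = h^2 + 4*h - 5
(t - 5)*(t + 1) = t^2 - 4*t - 5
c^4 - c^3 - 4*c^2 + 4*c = c*(c - 2)*(c - 1)*(c + 2)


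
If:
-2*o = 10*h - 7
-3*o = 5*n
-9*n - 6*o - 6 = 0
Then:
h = 27/10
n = 6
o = -10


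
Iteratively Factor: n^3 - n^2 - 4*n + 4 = (n - 2)*(n^2 + n - 2) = (n - 2)*(n - 1)*(n + 2)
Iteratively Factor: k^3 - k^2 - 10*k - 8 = (k - 4)*(k^2 + 3*k + 2) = (k - 4)*(k + 2)*(k + 1)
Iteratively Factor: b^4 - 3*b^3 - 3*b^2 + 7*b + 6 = (b + 1)*(b^3 - 4*b^2 + b + 6) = (b - 3)*(b + 1)*(b^2 - b - 2) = (b - 3)*(b - 2)*(b + 1)*(b + 1)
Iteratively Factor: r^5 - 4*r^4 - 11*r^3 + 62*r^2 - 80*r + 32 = (r - 1)*(r^4 - 3*r^3 - 14*r^2 + 48*r - 32) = (r - 1)^2*(r^3 - 2*r^2 - 16*r + 32) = (r - 2)*(r - 1)^2*(r^2 - 16) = (r - 4)*(r - 2)*(r - 1)^2*(r + 4)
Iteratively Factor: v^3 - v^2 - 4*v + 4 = (v + 2)*(v^2 - 3*v + 2) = (v - 2)*(v + 2)*(v - 1)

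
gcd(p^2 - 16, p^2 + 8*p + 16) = p + 4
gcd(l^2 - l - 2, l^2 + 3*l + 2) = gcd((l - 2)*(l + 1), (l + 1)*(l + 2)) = l + 1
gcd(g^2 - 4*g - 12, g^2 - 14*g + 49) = 1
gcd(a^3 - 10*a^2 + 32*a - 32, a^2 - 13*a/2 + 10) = a - 4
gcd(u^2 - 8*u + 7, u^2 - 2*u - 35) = u - 7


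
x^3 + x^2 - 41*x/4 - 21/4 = (x - 3)*(x + 1/2)*(x + 7/2)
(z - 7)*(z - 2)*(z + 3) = z^3 - 6*z^2 - 13*z + 42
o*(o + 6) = o^2 + 6*o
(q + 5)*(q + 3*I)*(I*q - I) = I*q^3 - 3*q^2 + 4*I*q^2 - 12*q - 5*I*q + 15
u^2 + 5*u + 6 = (u + 2)*(u + 3)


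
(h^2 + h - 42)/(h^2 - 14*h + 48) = (h + 7)/(h - 8)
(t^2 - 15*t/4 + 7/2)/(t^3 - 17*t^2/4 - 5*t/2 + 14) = (4*t - 7)/(4*t^2 - 9*t - 28)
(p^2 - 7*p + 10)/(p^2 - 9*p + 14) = (p - 5)/(p - 7)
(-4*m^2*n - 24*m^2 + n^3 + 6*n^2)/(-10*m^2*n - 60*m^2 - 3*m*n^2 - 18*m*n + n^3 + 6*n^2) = (2*m - n)/(5*m - n)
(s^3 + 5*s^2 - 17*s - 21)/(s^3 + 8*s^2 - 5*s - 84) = (s + 1)/(s + 4)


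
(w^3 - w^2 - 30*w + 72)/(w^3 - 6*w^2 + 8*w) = (w^2 + 3*w - 18)/(w*(w - 2))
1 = 1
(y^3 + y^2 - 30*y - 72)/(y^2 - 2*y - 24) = y + 3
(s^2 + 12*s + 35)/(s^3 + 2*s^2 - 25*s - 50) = (s + 7)/(s^2 - 3*s - 10)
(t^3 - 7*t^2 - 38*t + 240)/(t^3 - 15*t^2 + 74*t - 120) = (t^2 - 2*t - 48)/(t^2 - 10*t + 24)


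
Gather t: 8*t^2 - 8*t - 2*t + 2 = 8*t^2 - 10*t + 2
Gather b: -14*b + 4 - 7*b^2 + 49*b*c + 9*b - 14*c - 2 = -7*b^2 + b*(49*c - 5) - 14*c + 2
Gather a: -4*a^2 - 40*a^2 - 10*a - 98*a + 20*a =-44*a^2 - 88*a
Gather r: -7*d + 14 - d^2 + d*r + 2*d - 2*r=-d^2 - 5*d + r*(d - 2) + 14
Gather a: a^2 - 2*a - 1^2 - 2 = a^2 - 2*a - 3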